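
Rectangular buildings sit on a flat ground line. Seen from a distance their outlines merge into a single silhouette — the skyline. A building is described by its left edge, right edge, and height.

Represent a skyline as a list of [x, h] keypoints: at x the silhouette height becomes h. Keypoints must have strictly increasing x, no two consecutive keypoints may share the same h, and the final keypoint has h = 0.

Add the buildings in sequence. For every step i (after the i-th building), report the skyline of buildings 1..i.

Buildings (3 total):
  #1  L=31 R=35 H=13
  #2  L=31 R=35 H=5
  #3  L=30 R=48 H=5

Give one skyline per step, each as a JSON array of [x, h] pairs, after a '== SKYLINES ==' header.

== SKYLINES ==
[[31,13],[35,0]]
[[31,13],[35,0]]
[[30,5],[31,13],[35,5],[48,0]]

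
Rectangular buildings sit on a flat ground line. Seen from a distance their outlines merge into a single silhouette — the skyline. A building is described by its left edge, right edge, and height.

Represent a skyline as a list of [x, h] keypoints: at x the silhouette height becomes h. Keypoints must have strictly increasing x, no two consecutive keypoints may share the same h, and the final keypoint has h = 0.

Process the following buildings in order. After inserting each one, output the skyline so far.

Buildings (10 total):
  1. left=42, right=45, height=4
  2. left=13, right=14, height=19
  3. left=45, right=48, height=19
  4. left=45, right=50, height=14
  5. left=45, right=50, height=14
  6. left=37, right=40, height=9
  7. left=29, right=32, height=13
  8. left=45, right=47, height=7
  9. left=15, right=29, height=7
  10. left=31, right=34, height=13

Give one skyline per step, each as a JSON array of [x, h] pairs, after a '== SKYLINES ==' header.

== SKYLINES ==
[[42,4],[45,0]]
[[13,19],[14,0],[42,4],[45,0]]
[[13,19],[14,0],[42,4],[45,19],[48,0]]
[[13,19],[14,0],[42,4],[45,19],[48,14],[50,0]]
[[13,19],[14,0],[42,4],[45,19],[48,14],[50,0]]
[[13,19],[14,0],[37,9],[40,0],[42,4],[45,19],[48,14],[50,0]]
[[13,19],[14,0],[29,13],[32,0],[37,9],[40,0],[42,4],[45,19],[48,14],[50,0]]
[[13,19],[14,0],[29,13],[32,0],[37,9],[40,0],[42,4],[45,19],[48,14],[50,0]]
[[13,19],[14,0],[15,7],[29,13],[32,0],[37,9],[40,0],[42,4],[45,19],[48,14],[50,0]]
[[13,19],[14,0],[15,7],[29,13],[34,0],[37,9],[40,0],[42,4],[45,19],[48,14],[50,0]]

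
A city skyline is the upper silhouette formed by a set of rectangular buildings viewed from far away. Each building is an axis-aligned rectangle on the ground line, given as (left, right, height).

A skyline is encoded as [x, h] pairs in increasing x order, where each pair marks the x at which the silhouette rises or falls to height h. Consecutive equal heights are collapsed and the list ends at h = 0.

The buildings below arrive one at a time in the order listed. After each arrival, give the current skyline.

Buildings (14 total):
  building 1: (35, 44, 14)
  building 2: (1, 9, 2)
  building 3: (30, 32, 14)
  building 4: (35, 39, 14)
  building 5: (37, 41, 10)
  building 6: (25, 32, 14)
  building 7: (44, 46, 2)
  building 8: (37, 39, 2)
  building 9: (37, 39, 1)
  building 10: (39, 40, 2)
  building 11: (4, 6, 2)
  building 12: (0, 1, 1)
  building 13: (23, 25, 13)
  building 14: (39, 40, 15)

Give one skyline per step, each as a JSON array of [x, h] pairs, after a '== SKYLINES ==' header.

== SKYLINES ==
[[35,14],[44,0]]
[[1,2],[9,0],[35,14],[44,0]]
[[1,2],[9,0],[30,14],[32,0],[35,14],[44,0]]
[[1,2],[9,0],[30,14],[32,0],[35,14],[44,0]]
[[1,2],[9,0],[30,14],[32,0],[35,14],[44,0]]
[[1,2],[9,0],[25,14],[32,0],[35,14],[44,0]]
[[1,2],[9,0],[25,14],[32,0],[35,14],[44,2],[46,0]]
[[1,2],[9,0],[25,14],[32,0],[35,14],[44,2],[46,0]]
[[1,2],[9,0],[25,14],[32,0],[35,14],[44,2],[46,0]]
[[1,2],[9,0],[25,14],[32,0],[35,14],[44,2],[46,0]]
[[1,2],[9,0],[25,14],[32,0],[35,14],[44,2],[46,0]]
[[0,1],[1,2],[9,0],[25,14],[32,0],[35,14],[44,2],[46,0]]
[[0,1],[1,2],[9,0],[23,13],[25,14],[32,0],[35,14],[44,2],[46,0]]
[[0,1],[1,2],[9,0],[23,13],[25,14],[32,0],[35,14],[39,15],[40,14],[44,2],[46,0]]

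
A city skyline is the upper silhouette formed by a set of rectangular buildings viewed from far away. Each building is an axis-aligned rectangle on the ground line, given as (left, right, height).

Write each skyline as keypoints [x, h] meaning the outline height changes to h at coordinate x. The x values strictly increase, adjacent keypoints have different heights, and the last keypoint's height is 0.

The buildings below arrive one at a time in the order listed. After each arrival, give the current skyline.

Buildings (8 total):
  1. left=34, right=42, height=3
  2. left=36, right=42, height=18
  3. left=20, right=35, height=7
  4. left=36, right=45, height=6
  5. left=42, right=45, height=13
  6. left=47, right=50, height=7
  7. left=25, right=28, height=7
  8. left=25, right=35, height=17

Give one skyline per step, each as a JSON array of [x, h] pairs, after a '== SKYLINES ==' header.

== SKYLINES ==
[[34,3],[42,0]]
[[34,3],[36,18],[42,0]]
[[20,7],[35,3],[36,18],[42,0]]
[[20,7],[35,3],[36,18],[42,6],[45,0]]
[[20,7],[35,3],[36,18],[42,13],[45,0]]
[[20,7],[35,3],[36,18],[42,13],[45,0],[47,7],[50,0]]
[[20,7],[35,3],[36,18],[42,13],[45,0],[47,7],[50,0]]
[[20,7],[25,17],[35,3],[36,18],[42,13],[45,0],[47,7],[50,0]]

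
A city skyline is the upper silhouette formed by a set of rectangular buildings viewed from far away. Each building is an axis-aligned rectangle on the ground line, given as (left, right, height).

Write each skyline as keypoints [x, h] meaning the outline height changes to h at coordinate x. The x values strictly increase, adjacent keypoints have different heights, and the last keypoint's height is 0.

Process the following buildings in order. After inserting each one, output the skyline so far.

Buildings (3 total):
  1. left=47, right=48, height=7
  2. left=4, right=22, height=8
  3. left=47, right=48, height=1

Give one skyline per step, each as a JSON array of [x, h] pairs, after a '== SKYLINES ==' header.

== SKYLINES ==
[[47,7],[48,0]]
[[4,8],[22,0],[47,7],[48,0]]
[[4,8],[22,0],[47,7],[48,0]]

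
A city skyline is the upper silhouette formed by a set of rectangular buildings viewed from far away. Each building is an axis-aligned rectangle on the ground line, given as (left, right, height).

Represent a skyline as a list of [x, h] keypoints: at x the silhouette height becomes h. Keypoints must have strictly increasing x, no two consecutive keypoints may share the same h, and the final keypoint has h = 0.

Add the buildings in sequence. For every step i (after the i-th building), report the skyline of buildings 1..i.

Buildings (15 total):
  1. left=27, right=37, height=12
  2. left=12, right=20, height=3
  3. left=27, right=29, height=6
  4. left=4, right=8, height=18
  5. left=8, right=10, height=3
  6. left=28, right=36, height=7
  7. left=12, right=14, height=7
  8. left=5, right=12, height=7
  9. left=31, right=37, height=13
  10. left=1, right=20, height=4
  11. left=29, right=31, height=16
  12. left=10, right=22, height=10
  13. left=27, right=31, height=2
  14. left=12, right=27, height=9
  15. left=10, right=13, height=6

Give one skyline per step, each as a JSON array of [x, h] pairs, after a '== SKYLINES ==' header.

== SKYLINES ==
[[27,12],[37,0]]
[[12,3],[20,0],[27,12],[37,0]]
[[12,3],[20,0],[27,12],[37,0]]
[[4,18],[8,0],[12,3],[20,0],[27,12],[37,0]]
[[4,18],[8,3],[10,0],[12,3],[20,0],[27,12],[37,0]]
[[4,18],[8,3],[10,0],[12,3],[20,0],[27,12],[37,0]]
[[4,18],[8,3],[10,0],[12,7],[14,3],[20,0],[27,12],[37,0]]
[[4,18],[8,7],[14,3],[20,0],[27,12],[37,0]]
[[4,18],[8,7],[14,3],[20,0],[27,12],[31,13],[37,0]]
[[1,4],[4,18],[8,7],[14,4],[20,0],[27,12],[31,13],[37,0]]
[[1,4],[4,18],[8,7],[14,4],[20,0],[27,12],[29,16],[31,13],[37,0]]
[[1,4],[4,18],[8,7],[10,10],[22,0],[27,12],[29,16],[31,13],[37,0]]
[[1,4],[4,18],[8,7],[10,10],[22,0],[27,12],[29,16],[31,13],[37,0]]
[[1,4],[4,18],[8,7],[10,10],[22,9],[27,12],[29,16],[31,13],[37,0]]
[[1,4],[4,18],[8,7],[10,10],[22,9],[27,12],[29,16],[31,13],[37,0]]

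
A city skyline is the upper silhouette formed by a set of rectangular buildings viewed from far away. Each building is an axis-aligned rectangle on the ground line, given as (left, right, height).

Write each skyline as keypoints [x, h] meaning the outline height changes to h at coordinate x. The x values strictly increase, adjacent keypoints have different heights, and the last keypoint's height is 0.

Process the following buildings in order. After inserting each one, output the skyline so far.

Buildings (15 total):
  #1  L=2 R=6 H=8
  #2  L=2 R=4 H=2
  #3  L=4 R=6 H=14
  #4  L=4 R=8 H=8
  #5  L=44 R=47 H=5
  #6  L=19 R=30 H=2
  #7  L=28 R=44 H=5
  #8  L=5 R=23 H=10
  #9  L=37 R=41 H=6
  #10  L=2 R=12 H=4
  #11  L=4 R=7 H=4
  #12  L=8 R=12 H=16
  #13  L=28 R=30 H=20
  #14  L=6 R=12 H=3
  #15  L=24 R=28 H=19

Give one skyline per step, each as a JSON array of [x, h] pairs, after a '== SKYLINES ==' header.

== SKYLINES ==
[[2,8],[6,0]]
[[2,8],[6,0]]
[[2,8],[4,14],[6,0]]
[[2,8],[4,14],[6,8],[8,0]]
[[2,8],[4,14],[6,8],[8,0],[44,5],[47,0]]
[[2,8],[4,14],[6,8],[8,0],[19,2],[30,0],[44,5],[47,0]]
[[2,8],[4,14],[6,8],[8,0],[19,2],[28,5],[47,0]]
[[2,8],[4,14],[6,10],[23,2],[28,5],[47,0]]
[[2,8],[4,14],[6,10],[23,2],[28,5],[37,6],[41,5],[47,0]]
[[2,8],[4,14],[6,10],[23,2],[28,5],[37,6],[41,5],[47,0]]
[[2,8],[4,14],[6,10],[23,2],[28,5],[37,6],[41,5],[47,0]]
[[2,8],[4,14],[6,10],[8,16],[12,10],[23,2],[28,5],[37,6],[41,5],[47,0]]
[[2,8],[4,14],[6,10],[8,16],[12,10],[23,2],[28,20],[30,5],[37,6],[41,5],[47,0]]
[[2,8],[4,14],[6,10],[8,16],[12,10],[23,2],[28,20],[30,5],[37,6],[41,5],[47,0]]
[[2,8],[4,14],[6,10],[8,16],[12,10],[23,2],[24,19],[28,20],[30,5],[37,6],[41,5],[47,0]]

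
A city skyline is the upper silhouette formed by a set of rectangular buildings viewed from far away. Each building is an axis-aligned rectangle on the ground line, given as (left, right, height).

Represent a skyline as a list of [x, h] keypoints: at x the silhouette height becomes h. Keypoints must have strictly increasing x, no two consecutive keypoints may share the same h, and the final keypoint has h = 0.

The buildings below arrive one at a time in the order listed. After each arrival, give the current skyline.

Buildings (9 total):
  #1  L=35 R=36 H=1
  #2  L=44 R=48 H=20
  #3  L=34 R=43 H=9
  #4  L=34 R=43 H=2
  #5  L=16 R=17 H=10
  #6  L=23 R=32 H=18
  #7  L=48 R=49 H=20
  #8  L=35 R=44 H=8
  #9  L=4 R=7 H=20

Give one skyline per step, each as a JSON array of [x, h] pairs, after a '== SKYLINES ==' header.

== SKYLINES ==
[[35,1],[36,0]]
[[35,1],[36,0],[44,20],[48,0]]
[[34,9],[43,0],[44,20],[48,0]]
[[34,9],[43,0],[44,20],[48,0]]
[[16,10],[17,0],[34,9],[43,0],[44,20],[48,0]]
[[16,10],[17,0],[23,18],[32,0],[34,9],[43,0],[44,20],[48,0]]
[[16,10],[17,0],[23,18],[32,0],[34,9],[43,0],[44,20],[49,0]]
[[16,10],[17,0],[23,18],[32,0],[34,9],[43,8],[44,20],[49,0]]
[[4,20],[7,0],[16,10],[17,0],[23,18],[32,0],[34,9],[43,8],[44,20],[49,0]]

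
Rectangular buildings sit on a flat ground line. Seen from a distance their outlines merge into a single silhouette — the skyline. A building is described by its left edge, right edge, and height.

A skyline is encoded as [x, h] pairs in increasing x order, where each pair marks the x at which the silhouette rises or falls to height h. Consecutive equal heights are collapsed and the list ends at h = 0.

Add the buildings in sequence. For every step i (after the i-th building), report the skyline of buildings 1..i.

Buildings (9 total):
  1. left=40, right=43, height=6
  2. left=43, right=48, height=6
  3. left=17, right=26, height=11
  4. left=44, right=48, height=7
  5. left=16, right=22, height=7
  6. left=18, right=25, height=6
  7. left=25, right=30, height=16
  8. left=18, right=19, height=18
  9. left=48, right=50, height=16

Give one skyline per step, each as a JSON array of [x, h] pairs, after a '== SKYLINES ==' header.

== SKYLINES ==
[[40,6],[43,0]]
[[40,6],[48,0]]
[[17,11],[26,0],[40,6],[48,0]]
[[17,11],[26,0],[40,6],[44,7],[48,0]]
[[16,7],[17,11],[26,0],[40,6],[44,7],[48,0]]
[[16,7],[17,11],[26,0],[40,6],[44,7],[48,0]]
[[16,7],[17,11],[25,16],[30,0],[40,6],[44,7],[48,0]]
[[16,7],[17,11],[18,18],[19,11],[25,16],[30,0],[40,6],[44,7],[48,0]]
[[16,7],[17,11],[18,18],[19,11],[25,16],[30,0],[40,6],[44,7],[48,16],[50,0]]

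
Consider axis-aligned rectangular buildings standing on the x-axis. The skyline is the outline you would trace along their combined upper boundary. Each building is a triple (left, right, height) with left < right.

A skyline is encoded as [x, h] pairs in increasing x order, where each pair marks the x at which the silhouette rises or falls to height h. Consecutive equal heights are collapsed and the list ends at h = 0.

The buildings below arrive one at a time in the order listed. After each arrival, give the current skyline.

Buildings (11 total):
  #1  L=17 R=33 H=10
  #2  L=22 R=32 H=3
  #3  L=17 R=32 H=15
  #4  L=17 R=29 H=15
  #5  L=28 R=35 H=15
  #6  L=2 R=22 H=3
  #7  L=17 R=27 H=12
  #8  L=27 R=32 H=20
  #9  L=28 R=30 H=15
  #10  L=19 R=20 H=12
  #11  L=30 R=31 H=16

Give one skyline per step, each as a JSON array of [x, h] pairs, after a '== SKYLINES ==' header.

== SKYLINES ==
[[17,10],[33,0]]
[[17,10],[33,0]]
[[17,15],[32,10],[33,0]]
[[17,15],[32,10],[33,0]]
[[17,15],[35,0]]
[[2,3],[17,15],[35,0]]
[[2,3],[17,15],[35,0]]
[[2,3],[17,15],[27,20],[32,15],[35,0]]
[[2,3],[17,15],[27,20],[32,15],[35,0]]
[[2,3],[17,15],[27,20],[32,15],[35,0]]
[[2,3],[17,15],[27,20],[32,15],[35,0]]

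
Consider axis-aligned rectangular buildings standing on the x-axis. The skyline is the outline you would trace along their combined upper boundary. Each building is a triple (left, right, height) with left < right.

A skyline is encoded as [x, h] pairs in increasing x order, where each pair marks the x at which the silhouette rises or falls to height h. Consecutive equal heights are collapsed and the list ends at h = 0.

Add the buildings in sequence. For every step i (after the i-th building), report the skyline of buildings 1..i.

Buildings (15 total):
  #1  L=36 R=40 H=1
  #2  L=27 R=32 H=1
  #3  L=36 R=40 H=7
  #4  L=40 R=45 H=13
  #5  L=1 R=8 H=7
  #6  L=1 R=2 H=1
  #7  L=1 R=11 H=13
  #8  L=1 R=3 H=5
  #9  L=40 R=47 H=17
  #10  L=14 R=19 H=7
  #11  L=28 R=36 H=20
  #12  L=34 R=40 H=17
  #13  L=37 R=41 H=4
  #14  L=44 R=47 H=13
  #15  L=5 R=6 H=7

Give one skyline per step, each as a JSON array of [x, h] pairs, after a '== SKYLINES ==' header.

== SKYLINES ==
[[36,1],[40,0]]
[[27,1],[32,0],[36,1],[40,0]]
[[27,1],[32,0],[36,7],[40,0]]
[[27,1],[32,0],[36,7],[40,13],[45,0]]
[[1,7],[8,0],[27,1],[32,0],[36,7],[40,13],[45,0]]
[[1,7],[8,0],[27,1],[32,0],[36,7],[40,13],[45,0]]
[[1,13],[11,0],[27,1],[32,0],[36,7],[40,13],[45,0]]
[[1,13],[11,0],[27,1],[32,0],[36,7],[40,13],[45,0]]
[[1,13],[11,0],[27,1],[32,0],[36,7],[40,17],[47,0]]
[[1,13],[11,0],[14,7],[19,0],[27,1],[32,0],[36,7],[40,17],[47,0]]
[[1,13],[11,0],[14,7],[19,0],[27,1],[28,20],[36,7],[40,17],[47,0]]
[[1,13],[11,0],[14,7],[19,0],[27,1],[28,20],[36,17],[47,0]]
[[1,13],[11,0],[14,7],[19,0],[27,1],[28,20],[36,17],[47,0]]
[[1,13],[11,0],[14,7],[19,0],[27,1],[28,20],[36,17],[47,0]]
[[1,13],[11,0],[14,7],[19,0],[27,1],[28,20],[36,17],[47,0]]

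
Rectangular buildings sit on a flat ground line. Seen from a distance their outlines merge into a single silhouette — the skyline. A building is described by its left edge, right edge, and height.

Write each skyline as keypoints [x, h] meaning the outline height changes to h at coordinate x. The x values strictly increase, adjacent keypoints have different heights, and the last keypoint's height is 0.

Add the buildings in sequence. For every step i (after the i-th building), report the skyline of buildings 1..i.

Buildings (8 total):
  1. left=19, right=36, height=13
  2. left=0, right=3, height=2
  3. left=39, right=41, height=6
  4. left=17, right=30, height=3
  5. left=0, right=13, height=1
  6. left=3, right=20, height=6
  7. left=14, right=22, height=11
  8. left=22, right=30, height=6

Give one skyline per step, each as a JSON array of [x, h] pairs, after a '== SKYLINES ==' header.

== SKYLINES ==
[[19,13],[36,0]]
[[0,2],[3,0],[19,13],[36,0]]
[[0,2],[3,0],[19,13],[36,0],[39,6],[41,0]]
[[0,2],[3,0],[17,3],[19,13],[36,0],[39,6],[41,0]]
[[0,2],[3,1],[13,0],[17,3],[19,13],[36,0],[39,6],[41,0]]
[[0,2],[3,6],[19,13],[36,0],[39,6],[41,0]]
[[0,2],[3,6],[14,11],[19,13],[36,0],[39,6],[41,0]]
[[0,2],[3,6],[14,11],[19,13],[36,0],[39,6],[41,0]]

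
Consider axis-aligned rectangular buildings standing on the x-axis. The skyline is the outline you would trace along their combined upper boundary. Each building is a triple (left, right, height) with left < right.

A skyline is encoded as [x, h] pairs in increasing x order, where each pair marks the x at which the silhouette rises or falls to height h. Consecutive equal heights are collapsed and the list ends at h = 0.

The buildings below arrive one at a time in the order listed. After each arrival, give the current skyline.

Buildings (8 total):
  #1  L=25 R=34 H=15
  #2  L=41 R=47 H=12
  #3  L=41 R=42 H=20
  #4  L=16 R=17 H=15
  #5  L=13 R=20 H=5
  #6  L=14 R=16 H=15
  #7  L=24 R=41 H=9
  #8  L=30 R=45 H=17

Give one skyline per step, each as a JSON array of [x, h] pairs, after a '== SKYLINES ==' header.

== SKYLINES ==
[[25,15],[34,0]]
[[25,15],[34,0],[41,12],[47,0]]
[[25,15],[34,0],[41,20],[42,12],[47,0]]
[[16,15],[17,0],[25,15],[34,0],[41,20],[42,12],[47,0]]
[[13,5],[16,15],[17,5],[20,0],[25,15],[34,0],[41,20],[42,12],[47,0]]
[[13,5],[14,15],[17,5],[20,0],[25,15],[34,0],[41,20],[42,12],[47,0]]
[[13,5],[14,15],[17,5],[20,0],[24,9],[25,15],[34,9],[41,20],[42,12],[47,0]]
[[13,5],[14,15],[17,5],[20,0],[24,9],[25,15],[30,17],[41,20],[42,17],[45,12],[47,0]]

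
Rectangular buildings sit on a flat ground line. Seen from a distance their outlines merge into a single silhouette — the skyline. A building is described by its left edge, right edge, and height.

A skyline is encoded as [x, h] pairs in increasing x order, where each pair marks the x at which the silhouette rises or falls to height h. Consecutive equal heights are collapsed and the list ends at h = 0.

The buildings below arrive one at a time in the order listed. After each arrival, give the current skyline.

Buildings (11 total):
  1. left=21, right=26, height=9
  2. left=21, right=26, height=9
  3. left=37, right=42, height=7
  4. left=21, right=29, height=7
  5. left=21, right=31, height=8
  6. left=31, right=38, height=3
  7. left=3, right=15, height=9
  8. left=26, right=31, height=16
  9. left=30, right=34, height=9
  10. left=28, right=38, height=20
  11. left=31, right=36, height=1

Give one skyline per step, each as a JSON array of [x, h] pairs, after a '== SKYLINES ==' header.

== SKYLINES ==
[[21,9],[26,0]]
[[21,9],[26,0]]
[[21,9],[26,0],[37,7],[42,0]]
[[21,9],[26,7],[29,0],[37,7],[42,0]]
[[21,9],[26,8],[31,0],[37,7],[42,0]]
[[21,9],[26,8],[31,3],[37,7],[42,0]]
[[3,9],[15,0],[21,9],[26,8],[31,3],[37,7],[42,0]]
[[3,9],[15,0],[21,9],[26,16],[31,3],[37,7],[42,0]]
[[3,9],[15,0],[21,9],[26,16],[31,9],[34,3],[37,7],[42,0]]
[[3,9],[15,0],[21,9],[26,16],[28,20],[38,7],[42,0]]
[[3,9],[15,0],[21,9],[26,16],[28,20],[38,7],[42,0]]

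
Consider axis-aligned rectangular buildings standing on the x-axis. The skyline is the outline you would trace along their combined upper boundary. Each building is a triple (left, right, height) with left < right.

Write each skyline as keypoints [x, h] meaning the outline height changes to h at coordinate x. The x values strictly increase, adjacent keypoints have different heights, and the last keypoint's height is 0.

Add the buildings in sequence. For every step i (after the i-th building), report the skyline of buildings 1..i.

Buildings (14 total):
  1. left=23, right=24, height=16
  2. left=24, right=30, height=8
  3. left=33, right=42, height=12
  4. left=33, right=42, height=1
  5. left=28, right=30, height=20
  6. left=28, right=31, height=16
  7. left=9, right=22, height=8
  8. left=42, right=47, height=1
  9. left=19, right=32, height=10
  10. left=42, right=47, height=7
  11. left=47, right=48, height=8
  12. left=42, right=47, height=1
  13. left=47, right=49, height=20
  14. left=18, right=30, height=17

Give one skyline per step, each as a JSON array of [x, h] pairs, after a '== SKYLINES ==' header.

== SKYLINES ==
[[23,16],[24,0]]
[[23,16],[24,8],[30,0]]
[[23,16],[24,8],[30,0],[33,12],[42,0]]
[[23,16],[24,8],[30,0],[33,12],[42,0]]
[[23,16],[24,8],[28,20],[30,0],[33,12],[42,0]]
[[23,16],[24,8],[28,20],[30,16],[31,0],[33,12],[42,0]]
[[9,8],[22,0],[23,16],[24,8],[28,20],[30,16],[31,0],[33,12],[42,0]]
[[9,8],[22,0],[23,16],[24,8],[28,20],[30,16],[31,0],[33,12],[42,1],[47,0]]
[[9,8],[19,10],[23,16],[24,10],[28,20],[30,16],[31,10],[32,0],[33,12],[42,1],[47,0]]
[[9,8],[19,10],[23,16],[24,10],[28,20],[30,16],[31,10],[32,0],[33,12],[42,7],[47,0]]
[[9,8],[19,10],[23,16],[24,10],[28,20],[30,16],[31,10],[32,0],[33,12],[42,7],[47,8],[48,0]]
[[9,8],[19,10],[23,16],[24,10],[28,20],[30,16],[31,10],[32,0],[33,12],[42,7],[47,8],[48,0]]
[[9,8],[19,10],[23,16],[24,10],[28,20],[30,16],[31,10],[32,0],[33,12],[42,7],[47,20],[49,0]]
[[9,8],[18,17],[28,20],[30,16],[31,10],[32,0],[33,12],[42,7],[47,20],[49,0]]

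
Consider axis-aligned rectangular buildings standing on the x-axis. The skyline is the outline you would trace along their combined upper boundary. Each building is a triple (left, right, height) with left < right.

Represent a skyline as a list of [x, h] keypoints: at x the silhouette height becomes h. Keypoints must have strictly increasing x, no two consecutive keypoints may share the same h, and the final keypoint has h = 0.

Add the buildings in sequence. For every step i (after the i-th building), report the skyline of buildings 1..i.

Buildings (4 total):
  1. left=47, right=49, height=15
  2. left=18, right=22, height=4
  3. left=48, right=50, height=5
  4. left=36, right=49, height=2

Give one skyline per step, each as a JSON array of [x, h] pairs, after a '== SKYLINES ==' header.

== SKYLINES ==
[[47,15],[49,0]]
[[18,4],[22,0],[47,15],[49,0]]
[[18,4],[22,0],[47,15],[49,5],[50,0]]
[[18,4],[22,0],[36,2],[47,15],[49,5],[50,0]]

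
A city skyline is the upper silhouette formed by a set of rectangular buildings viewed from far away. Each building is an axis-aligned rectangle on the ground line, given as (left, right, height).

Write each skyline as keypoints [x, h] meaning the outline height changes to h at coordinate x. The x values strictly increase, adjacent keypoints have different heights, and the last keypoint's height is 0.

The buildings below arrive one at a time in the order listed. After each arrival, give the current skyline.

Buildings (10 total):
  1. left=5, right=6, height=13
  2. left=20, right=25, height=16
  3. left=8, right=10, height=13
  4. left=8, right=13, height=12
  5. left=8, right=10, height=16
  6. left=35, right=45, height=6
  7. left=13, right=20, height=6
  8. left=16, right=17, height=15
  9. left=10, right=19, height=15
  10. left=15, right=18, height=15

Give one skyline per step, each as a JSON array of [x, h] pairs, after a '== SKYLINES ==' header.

== SKYLINES ==
[[5,13],[6,0]]
[[5,13],[6,0],[20,16],[25,0]]
[[5,13],[6,0],[8,13],[10,0],[20,16],[25,0]]
[[5,13],[6,0],[8,13],[10,12],[13,0],[20,16],[25,0]]
[[5,13],[6,0],[8,16],[10,12],[13,0],[20,16],[25,0]]
[[5,13],[6,0],[8,16],[10,12],[13,0],[20,16],[25,0],[35,6],[45,0]]
[[5,13],[6,0],[8,16],[10,12],[13,6],[20,16],[25,0],[35,6],[45,0]]
[[5,13],[6,0],[8,16],[10,12],[13,6],[16,15],[17,6],[20,16],[25,0],[35,6],[45,0]]
[[5,13],[6,0],[8,16],[10,15],[19,6],[20,16],[25,0],[35,6],[45,0]]
[[5,13],[6,0],[8,16],[10,15],[19,6],[20,16],[25,0],[35,6],[45,0]]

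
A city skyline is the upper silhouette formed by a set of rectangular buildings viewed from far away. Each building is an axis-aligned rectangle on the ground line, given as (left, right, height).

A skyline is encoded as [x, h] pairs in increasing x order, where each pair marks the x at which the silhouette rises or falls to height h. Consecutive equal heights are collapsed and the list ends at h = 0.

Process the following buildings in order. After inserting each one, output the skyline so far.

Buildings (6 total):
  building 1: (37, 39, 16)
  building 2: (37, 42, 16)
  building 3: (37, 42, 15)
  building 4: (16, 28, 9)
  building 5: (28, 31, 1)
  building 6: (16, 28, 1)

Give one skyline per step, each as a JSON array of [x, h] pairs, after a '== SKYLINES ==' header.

== SKYLINES ==
[[37,16],[39,0]]
[[37,16],[42,0]]
[[37,16],[42,0]]
[[16,9],[28,0],[37,16],[42,0]]
[[16,9],[28,1],[31,0],[37,16],[42,0]]
[[16,9],[28,1],[31,0],[37,16],[42,0]]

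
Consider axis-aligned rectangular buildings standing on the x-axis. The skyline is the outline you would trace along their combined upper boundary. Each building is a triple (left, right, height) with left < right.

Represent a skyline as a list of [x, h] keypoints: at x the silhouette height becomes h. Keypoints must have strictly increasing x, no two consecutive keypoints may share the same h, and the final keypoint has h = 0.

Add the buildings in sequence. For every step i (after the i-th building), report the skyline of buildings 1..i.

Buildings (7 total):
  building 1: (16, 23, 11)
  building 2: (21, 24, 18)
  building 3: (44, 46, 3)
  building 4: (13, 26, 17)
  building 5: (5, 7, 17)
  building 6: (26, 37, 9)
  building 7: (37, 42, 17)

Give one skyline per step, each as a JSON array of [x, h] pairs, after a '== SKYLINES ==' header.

== SKYLINES ==
[[16,11],[23,0]]
[[16,11],[21,18],[24,0]]
[[16,11],[21,18],[24,0],[44,3],[46,0]]
[[13,17],[21,18],[24,17],[26,0],[44,3],[46,0]]
[[5,17],[7,0],[13,17],[21,18],[24,17],[26,0],[44,3],[46,0]]
[[5,17],[7,0],[13,17],[21,18],[24,17],[26,9],[37,0],[44,3],[46,0]]
[[5,17],[7,0],[13,17],[21,18],[24,17],[26,9],[37,17],[42,0],[44,3],[46,0]]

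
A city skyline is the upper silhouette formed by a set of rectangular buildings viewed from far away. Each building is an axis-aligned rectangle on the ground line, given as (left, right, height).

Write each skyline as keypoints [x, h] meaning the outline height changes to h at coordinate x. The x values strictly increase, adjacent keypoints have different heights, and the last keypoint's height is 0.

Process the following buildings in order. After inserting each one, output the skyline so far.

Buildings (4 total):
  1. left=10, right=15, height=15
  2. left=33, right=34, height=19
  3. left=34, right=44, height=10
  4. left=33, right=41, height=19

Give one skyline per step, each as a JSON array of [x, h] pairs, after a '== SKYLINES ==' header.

== SKYLINES ==
[[10,15],[15,0]]
[[10,15],[15,0],[33,19],[34,0]]
[[10,15],[15,0],[33,19],[34,10],[44,0]]
[[10,15],[15,0],[33,19],[41,10],[44,0]]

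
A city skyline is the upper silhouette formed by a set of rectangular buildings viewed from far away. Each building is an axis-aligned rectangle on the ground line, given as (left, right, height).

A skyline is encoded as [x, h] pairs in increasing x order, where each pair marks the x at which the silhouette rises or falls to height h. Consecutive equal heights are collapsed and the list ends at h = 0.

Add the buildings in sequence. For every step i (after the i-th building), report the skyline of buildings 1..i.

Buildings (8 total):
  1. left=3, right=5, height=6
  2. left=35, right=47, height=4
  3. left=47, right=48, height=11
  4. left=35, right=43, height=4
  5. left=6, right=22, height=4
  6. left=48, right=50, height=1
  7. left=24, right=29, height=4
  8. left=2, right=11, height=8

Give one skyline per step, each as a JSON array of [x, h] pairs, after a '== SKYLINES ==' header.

== SKYLINES ==
[[3,6],[5,0]]
[[3,6],[5,0],[35,4],[47,0]]
[[3,6],[5,0],[35,4],[47,11],[48,0]]
[[3,6],[5,0],[35,4],[47,11],[48,0]]
[[3,6],[5,0],[6,4],[22,0],[35,4],[47,11],[48,0]]
[[3,6],[5,0],[6,4],[22,0],[35,4],[47,11],[48,1],[50,0]]
[[3,6],[5,0],[6,4],[22,0],[24,4],[29,0],[35,4],[47,11],[48,1],[50,0]]
[[2,8],[11,4],[22,0],[24,4],[29,0],[35,4],[47,11],[48,1],[50,0]]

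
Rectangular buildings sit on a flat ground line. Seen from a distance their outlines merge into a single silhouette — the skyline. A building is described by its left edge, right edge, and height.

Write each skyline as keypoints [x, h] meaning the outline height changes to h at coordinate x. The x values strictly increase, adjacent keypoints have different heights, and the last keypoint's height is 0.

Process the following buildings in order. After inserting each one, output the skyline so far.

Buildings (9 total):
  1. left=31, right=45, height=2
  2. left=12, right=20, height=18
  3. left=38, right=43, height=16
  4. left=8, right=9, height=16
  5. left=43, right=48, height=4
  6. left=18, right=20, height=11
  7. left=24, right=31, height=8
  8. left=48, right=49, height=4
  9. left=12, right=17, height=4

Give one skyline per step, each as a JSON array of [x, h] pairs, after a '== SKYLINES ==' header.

== SKYLINES ==
[[31,2],[45,0]]
[[12,18],[20,0],[31,2],[45,0]]
[[12,18],[20,0],[31,2],[38,16],[43,2],[45,0]]
[[8,16],[9,0],[12,18],[20,0],[31,2],[38,16],[43,2],[45,0]]
[[8,16],[9,0],[12,18],[20,0],[31,2],[38,16],[43,4],[48,0]]
[[8,16],[9,0],[12,18],[20,0],[31,2],[38,16],[43,4],[48,0]]
[[8,16],[9,0],[12,18],[20,0],[24,8],[31,2],[38,16],[43,4],[48,0]]
[[8,16],[9,0],[12,18],[20,0],[24,8],[31,2],[38,16],[43,4],[49,0]]
[[8,16],[9,0],[12,18],[20,0],[24,8],[31,2],[38,16],[43,4],[49,0]]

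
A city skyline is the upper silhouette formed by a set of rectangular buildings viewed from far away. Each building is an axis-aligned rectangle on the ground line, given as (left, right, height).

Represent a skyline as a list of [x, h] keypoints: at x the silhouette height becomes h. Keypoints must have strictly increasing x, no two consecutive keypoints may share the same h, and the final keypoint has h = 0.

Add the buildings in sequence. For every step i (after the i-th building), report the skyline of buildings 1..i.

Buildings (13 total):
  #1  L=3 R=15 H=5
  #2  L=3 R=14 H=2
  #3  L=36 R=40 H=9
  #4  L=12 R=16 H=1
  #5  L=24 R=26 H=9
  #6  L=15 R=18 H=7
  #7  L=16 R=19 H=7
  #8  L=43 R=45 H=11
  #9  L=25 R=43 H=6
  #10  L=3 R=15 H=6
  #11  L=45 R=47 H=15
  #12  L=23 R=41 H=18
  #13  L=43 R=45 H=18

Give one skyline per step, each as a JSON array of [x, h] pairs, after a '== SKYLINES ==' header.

== SKYLINES ==
[[3,5],[15,0]]
[[3,5],[15,0]]
[[3,5],[15,0],[36,9],[40,0]]
[[3,5],[15,1],[16,0],[36,9],[40,0]]
[[3,5],[15,1],[16,0],[24,9],[26,0],[36,9],[40,0]]
[[3,5],[15,7],[18,0],[24,9],[26,0],[36,9],[40,0]]
[[3,5],[15,7],[19,0],[24,9],[26,0],[36,9],[40,0]]
[[3,5],[15,7],[19,0],[24,9],[26,0],[36,9],[40,0],[43,11],[45,0]]
[[3,5],[15,7],[19,0],[24,9],[26,6],[36,9],[40,6],[43,11],[45,0]]
[[3,6],[15,7],[19,0],[24,9],[26,6],[36,9],[40,6],[43,11],[45,0]]
[[3,6],[15,7],[19,0],[24,9],[26,6],[36,9],[40,6],[43,11],[45,15],[47,0]]
[[3,6],[15,7],[19,0],[23,18],[41,6],[43,11],[45,15],[47,0]]
[[3,6],[15,7],[19,0],[23,18],[41,6],[43,18],[45,15],[47,0]]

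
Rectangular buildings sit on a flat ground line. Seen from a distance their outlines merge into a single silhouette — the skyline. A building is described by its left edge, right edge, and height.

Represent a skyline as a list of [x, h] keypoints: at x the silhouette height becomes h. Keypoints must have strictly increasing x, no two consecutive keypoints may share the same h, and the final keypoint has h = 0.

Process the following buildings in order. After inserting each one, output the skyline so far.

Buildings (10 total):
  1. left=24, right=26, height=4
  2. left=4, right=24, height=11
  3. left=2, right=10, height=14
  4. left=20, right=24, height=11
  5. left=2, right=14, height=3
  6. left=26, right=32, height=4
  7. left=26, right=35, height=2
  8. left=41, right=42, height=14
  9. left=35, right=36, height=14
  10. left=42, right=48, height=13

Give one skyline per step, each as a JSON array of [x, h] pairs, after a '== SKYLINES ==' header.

== SKYLINES ==
[[24,4],[26,0]]
[[4,11],[24,4],[26,0]]
[[2,14],[10,11],[24,4],[26,0]]
[[2,14],[10,11],[24,4],[26,0]]
[[2,14],[10,11],[24,4],[26,0]]
[[2,14],[10,11],[24,4],[32,0]]
[[2,14],[10,11],[24,4],[32,2],[35,0]]
[[2,14],[10,11],[24,4],[32,2],[35,0],[41,14],[42,0]]
[[2,14],[10,11],[24,4],[32,2],[35,14],[36,0],[41,14],[42,0]]
[[2,14],[10,11],[24,4],[32,2],[35,14],[36,0],[41,14],[42,13],[48,0]]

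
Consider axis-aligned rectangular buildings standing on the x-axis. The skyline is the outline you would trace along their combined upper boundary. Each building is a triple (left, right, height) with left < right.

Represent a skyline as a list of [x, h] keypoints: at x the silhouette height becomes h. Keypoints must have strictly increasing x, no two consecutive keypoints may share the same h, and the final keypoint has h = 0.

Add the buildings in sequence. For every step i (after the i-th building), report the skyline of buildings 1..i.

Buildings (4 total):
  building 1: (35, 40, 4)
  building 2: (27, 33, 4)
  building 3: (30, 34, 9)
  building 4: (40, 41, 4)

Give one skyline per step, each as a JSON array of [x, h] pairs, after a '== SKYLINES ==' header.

== SKYLINES ==
[[35,4],[40,0]]
[[27,4],[33,0],[35,4],[40,0]]
[[27,4],[30,9],[34,0],[35,4],[40,0]]
[[27,4],[30,9],[34,0],[35,4],[41,0]]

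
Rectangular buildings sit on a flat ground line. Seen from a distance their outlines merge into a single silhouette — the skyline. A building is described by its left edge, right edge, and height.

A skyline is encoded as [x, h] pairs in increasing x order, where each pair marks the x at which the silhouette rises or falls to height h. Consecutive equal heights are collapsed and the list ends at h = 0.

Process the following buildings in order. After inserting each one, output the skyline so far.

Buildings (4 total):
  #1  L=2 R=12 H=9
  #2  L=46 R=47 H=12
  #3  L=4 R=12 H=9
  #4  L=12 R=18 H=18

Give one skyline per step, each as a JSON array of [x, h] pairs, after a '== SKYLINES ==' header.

== SKYLINES ==
[[2,9],[12,0]]
[[2,9],[12,0],[46,12],[47,0]]
[[2,9],[12,0],[46,12],[47,0]]
[[2,9],[12,18],[18,0],[46,12],[47,0]]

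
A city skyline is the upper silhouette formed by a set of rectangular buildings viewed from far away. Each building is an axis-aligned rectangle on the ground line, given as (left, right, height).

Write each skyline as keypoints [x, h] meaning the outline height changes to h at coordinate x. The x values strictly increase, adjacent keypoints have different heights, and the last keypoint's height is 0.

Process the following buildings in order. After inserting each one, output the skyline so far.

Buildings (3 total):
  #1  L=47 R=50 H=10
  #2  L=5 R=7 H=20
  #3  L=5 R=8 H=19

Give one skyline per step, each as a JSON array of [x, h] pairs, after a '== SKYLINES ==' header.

== SKYLINES ==
[[47,10],[50,0]]
[[5,20],[7,0],[47,10],[50,0]]
[[5,20],[7,19],[8,0],[47,10],[50,0]]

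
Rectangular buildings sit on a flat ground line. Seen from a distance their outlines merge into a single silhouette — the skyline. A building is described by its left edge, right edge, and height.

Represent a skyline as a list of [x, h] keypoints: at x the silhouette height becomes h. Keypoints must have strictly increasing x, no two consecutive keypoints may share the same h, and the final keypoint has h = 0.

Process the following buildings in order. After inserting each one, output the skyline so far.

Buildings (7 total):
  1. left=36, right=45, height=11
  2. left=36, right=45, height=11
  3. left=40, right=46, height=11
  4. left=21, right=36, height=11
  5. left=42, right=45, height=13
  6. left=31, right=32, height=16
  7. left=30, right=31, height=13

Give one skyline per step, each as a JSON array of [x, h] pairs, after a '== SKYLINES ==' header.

== SKYLINES ==
[[36,11],[45,0]]
[[36,11],[45,0]]
[[36,11],[46,0]]
[[21,11],[46,0]]
[[21,11],[42,13],[45,11],[46,0]]
[[21,11],[31,16],[32,11],[42,13],[45,11],[46,0]]
[[21,11],[30,13],[31,16],[32,11],[42,13],[45,11],[46,0]]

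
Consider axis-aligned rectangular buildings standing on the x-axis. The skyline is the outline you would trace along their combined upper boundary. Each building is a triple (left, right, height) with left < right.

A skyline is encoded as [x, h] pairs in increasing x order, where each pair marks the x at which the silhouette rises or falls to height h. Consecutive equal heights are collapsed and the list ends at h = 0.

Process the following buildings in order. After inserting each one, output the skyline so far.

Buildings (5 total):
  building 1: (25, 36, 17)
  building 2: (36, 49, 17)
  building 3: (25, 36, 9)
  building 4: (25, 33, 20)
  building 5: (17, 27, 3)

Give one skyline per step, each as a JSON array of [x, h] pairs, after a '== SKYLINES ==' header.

== SKYLINES ==
[[25,17],[36,0]]
[[25,17],[49,0]]
[[25,17],[49,0]]
[[25,20],[33,17],[49,0]]
[[17,3],[25,20],[33,17],[49,0]]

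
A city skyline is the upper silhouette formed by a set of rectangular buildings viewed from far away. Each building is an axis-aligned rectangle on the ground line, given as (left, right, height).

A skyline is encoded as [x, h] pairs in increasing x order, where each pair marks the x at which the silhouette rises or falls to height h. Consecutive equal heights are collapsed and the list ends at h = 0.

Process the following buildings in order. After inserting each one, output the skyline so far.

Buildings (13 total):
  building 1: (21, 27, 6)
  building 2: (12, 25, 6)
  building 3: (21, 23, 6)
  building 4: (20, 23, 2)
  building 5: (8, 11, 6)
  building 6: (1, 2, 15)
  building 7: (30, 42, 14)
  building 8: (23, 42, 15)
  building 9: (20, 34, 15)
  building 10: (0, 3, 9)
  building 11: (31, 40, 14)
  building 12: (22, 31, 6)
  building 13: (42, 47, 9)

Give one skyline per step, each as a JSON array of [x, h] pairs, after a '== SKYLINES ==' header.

== SKYLINES ==
[[21,6],[27,0]]
[[12,6],[27,0]]
[[12,6],[27,0]]
[[12,6],[27,0]]
[[8,6],[11,0],[12,6],[27,0]]
[[1,15],[2,0],[8,6],[11,0],[12,6],[27,0]]
[[1,15],[2,0],[8,6],[11,0],[12,6],[27,0],[30,14],[42,0]]
[[1,15],[2,0],[8,6],[11,0],[12,6],[23,15],[42,0]]
[[1,15],[2,0],[8,6],[11,0],[12,6],[20,15],[42,0]]
[[0,9],[1,15],[2,9],[3,0],[8,6],[11,0],[12,6],[20,15],[42,0]]
[[0,9],[1,15],[2,9],[3,0],[8,6],[11,0],[12,6],[20,15],[42,0]]
[[0,9],[1,15],[2,9],[3,0],[8,6],[11,0],[12,6],[20,15],[42,0]]
[[0,9],[1,15],[2,9],[3,0],[8,6],[11,0],[12,6],[20,15],[42,9],[47,0]]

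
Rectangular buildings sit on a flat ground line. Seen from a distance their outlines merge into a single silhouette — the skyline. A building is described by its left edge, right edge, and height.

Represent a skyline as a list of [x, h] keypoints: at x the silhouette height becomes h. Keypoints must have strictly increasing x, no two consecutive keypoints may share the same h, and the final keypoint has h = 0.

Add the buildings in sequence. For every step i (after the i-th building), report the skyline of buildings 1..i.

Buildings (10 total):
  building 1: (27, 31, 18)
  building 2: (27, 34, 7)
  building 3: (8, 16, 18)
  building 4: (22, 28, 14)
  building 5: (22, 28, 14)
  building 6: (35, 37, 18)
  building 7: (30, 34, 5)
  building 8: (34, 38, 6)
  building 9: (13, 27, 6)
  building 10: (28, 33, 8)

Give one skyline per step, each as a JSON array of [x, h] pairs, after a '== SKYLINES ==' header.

== SKYLINES ==
[[27,18],[31,0]]
[[27,18],[31,7],[34,0]]
[[8,18],[16,0],[27,18],[31,7],[34,0]]
[[8,18],[16,0],[22,14],[27,18],[31,7],[34,0]]
[[8,18],[16,0],[22,14],[27,18],[31,7],[34,0]]
[[8,18],[16,0],[22,14],[27,18],[31,7],[34,0],[35,18],[37,0]]
[[8,18],[16,0],[22,14],[27,18],[31,7],[34,0],[35,18],[37,0]]
[[8,18],[16,0],[22,14],[27,18],[31,7],[34,6],[35,18],[37,6],[38,0]]
[[8,18],[16,6],[22,14],[27,18],[31,7],[34,6],[35,18],[37,6],[38,0]]
[[8,18],[16,6],[22,14],[27,18],[31,8],[33,7],[34,6],[35,18],[37,6],[38,0]]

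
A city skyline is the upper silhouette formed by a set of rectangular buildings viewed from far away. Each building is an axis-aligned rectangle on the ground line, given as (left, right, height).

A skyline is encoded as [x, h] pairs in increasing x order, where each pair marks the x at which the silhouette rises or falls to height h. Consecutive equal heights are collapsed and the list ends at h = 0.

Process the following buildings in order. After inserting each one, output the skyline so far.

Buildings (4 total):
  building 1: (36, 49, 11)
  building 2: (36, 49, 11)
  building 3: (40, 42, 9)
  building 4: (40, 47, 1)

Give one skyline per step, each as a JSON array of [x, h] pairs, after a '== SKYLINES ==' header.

== SKYLINES ==
[[36,11],[49,0]]
[[36,11],[49,0]]
[[36,11],[49,0]]
[[36,11],[49,0]]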